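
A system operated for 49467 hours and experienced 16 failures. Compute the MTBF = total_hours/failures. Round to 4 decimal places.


total_hours = 49467
failures = 16
MTBF = 49467 / 16
MTBF = 3091.6875

3091.6875


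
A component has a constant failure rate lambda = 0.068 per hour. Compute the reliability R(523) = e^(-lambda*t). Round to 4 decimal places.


lambda = 0.068
t = 523
lambda * t = 35.564
R(t) = e^(-35.564)
R(t) = 0.0

0.0


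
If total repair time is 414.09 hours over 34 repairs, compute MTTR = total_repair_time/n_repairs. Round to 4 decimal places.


total_repair_time = 414.09
n_repairs = 34
MTTR = 414.09 / 34
MTTR = 12.1791

12.1791


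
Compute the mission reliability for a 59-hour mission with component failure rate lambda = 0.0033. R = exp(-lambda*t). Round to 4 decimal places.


lambda = 0.0033
mission_time = 59
lambda * t = 0.0033 * 59 = 0.1947
R = exp(-0.1947)
R = 0.8231

0.8231


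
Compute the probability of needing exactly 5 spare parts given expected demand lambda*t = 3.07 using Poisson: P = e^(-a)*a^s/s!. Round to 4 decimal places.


a = 3.07, s = 5
e^(-a) = e^(-3.07) = 0.0464
a^s = 3.07^5 = 272.7042
s! = 120
P = 0.0464 * 272.7042 / 120
P = 0.1055

0.1055


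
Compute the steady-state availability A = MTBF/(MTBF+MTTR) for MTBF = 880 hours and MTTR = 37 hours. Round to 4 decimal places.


MTBF = 880
MTTR = 37
MTBF + MTTR = 917
A = 880 / 917
A = 0.9597

0.9597


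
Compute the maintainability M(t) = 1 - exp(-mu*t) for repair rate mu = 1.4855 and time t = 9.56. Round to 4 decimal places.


mu = 1.4855, t = 9.56
mu * t = 1.4855 * 9.56 = 14.2014
exp(-14.2014) = 0.0
M(t) = 1 - 0.0
M(t) = 1.0

1.0


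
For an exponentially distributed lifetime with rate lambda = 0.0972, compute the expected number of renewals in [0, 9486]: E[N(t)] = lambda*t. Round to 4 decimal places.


lambda = 0.0972
t = 9486
E[N(t)] = lambda * t
E[N(t)] = 0.0972 * 9486
E[N(t)] = 922.0392

922.0392


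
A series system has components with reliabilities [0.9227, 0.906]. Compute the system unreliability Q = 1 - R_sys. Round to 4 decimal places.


Components: [0.9227, 0.906]
After component 1: product = 0.9227
After component 2: product = 0.836
R_sys = 0.836
Q = 1 - 0.836 = 0.164

0.164


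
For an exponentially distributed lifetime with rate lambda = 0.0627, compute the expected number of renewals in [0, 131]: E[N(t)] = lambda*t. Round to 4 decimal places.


lambda = 0.0627
t = 131
E[N(t)] = lambda * t
E[N(t)] = 0.0627 * 131
E[N(t)] = 8.2137

8.2137


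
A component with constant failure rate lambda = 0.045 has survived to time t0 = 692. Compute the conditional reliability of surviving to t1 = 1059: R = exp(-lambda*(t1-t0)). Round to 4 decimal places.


lambda = 0.045
t0 = 692, t1 = 1059
t1 - t0 = 367
lambda * (t1-t0) = 0.045 * 367 = 16.515
R = exp(-16.515)
R = 0.0

0.0


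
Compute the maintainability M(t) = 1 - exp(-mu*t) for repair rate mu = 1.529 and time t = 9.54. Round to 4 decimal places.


mu = 1.529, t = 9.54
mu * t = 1.529 * 9.54 = 14.5867
exp(-14.5867) = 0.0
M(t) = 1 - 0.0
M(t) = 1.0

1.0


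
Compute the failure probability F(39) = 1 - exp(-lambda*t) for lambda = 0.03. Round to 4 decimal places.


lambda = 0.03, t = 39
lambda * t = 1.17
exp(-1.17) = 0.3104
F(t) = 1 - 0.3104
F(t) = 0.6896

0.6896


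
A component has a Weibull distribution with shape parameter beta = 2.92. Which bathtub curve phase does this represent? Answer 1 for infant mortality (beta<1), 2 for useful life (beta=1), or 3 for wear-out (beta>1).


beta = 2.92
Compare beta to 1:
beta < 1 => infant mortality (phase 1)
beta = 1 => useful life (phase 2)
beta > 1 => wear-out (phase 3)
Since beta = 2.92, this is wear-out (increasing failure rate)
Phase = 3

3


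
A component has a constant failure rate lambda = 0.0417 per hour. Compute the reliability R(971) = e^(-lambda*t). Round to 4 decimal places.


lambda = 0.0417
t = 971
lambda * t = 40.4907
R(t) = e^(-40.4907)
R(t) = 0.0

0.0


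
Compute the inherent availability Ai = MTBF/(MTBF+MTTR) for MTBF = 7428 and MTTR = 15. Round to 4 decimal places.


MTBF = 7428
MTTR = 15
MTBF + MTTR = 7443
Ai = 7428 / 7443
Ai = 0.998

0.998


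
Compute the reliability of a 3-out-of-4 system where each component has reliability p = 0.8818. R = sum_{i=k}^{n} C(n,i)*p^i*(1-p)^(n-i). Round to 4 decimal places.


k = 3, n = 4, p = 0.8818
i=3: C(4,3)=4 * 0.8818^3 * 0.1182^1 = 0.3242
i=4: C(4,4)=1 * 0.8818^4 * 0.1182^0 = 0.6046
R = sum of terms = 0.9288

0.9288


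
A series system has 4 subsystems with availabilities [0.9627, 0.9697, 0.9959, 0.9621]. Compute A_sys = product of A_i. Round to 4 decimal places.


Subsystems: [0.9627, 0.9697, 0.9959, 0.9621]
After subsystem 1 (A=0.9627): product = 0.9627
After subsystem 2 (A=0.9697): product = 0.9335
After subsystem 3 (A=0.9959): product = 0.9297
After subsystem 4 (A=0.9621): product = 0.8945
A_sys = 0.8945

0.8945


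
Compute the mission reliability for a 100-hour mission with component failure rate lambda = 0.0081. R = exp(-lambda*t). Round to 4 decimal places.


lambda = 0.0081
mission_time = 100
lambda * t = 0.0081 * 100 = 0.81
R = exp(-0.81)
R = 0.4449

0.4449


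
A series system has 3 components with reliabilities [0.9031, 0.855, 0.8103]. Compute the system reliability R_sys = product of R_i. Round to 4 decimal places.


Components: [0.9031, 0.855, 0.8103]
After component 1 (R=0.9031): product = 0.9031
After component 2 (R=0.855): product = 0.7722
After component 3 (R=0.8103): product = 0.6257
R_sys = 0.6257

0.6257


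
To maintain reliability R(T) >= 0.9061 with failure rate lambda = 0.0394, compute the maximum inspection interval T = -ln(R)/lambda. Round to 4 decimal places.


R_target = 0.9061
lambda = 0.0394
-ln(0.9061) = 0.0986
T = 0.0986 / 0.0394
T = 2.5027

2.5027


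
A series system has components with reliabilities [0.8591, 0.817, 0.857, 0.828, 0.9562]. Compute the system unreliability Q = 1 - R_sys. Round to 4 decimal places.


Components: [0.8591, 0.817, 0.857, 0.828, 0.9562]
After component 1: product = 0.8591
After component 2: product = 0.7019
After component 3: product = 0.6015
After component 4: product = 0.4981
After component 5: product = 0.4762
R_sys = 0.4762
Q = 1 - 0.4762 = 0.5238

0.5238


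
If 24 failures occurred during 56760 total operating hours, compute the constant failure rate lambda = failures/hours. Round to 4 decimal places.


failures = 24
total_hours = 56760
lambda = 24 / 56760
lambda = 0.0004

0.0004


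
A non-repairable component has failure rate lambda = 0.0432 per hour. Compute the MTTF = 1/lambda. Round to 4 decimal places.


lambda = 0.0432
MTTF = 1 / 0.0432
MTTF = 23.1481

23.1481


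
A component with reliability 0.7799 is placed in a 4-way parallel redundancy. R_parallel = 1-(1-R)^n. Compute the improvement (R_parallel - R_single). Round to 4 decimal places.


R_single = 0.7799, n = 4
1 - R_single = 0.2201
(1 - R_single)^n = 0.2201^4 = 0.0023
R_parallel = 1 - 0.0023 = 0.9977
Improvement = 0.9977 - 0.7799
Improvement = 0.2178

0.2178


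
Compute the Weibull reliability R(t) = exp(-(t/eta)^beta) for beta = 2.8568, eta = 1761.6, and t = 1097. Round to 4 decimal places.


beta = 2.8568, eta = 1761.6, t = 1097
t/eta = 1097 / 1761.6 = 0.6227
(t/eta)^beta = 0.6227^2.8568 = 0.2584
R(t) = exp(-0.2584)
R(t) = 0.7723

0.7723


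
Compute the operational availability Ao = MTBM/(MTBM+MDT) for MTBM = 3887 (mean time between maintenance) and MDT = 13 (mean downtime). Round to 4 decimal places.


MTBM = 3887
MDT = 13
MTBM + MDT = 3900
Ao = 3887 / 3900
Ao = 0.9967

0.9967


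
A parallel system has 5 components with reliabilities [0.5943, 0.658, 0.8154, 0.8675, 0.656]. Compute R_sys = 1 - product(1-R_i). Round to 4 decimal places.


Components: [0.5943, 0.658, 0.8154, 0.8675, 0.656]
(1 - 0.5943) = 0.4057, running product = 0.4057
(1 - 0.658) = 0.342, running product = 0.1387
(1 - 0.8154) = 0.1846, running product = 0.0256
(1 - 0.8675) = 0.1325, running product = 0.0034
(1 - 0.656) = 0.344, running product = 0.0012
Product of (1-R_i) = 0.0012
R_sys = 1 - 0.0012 = 0.9988

0.9988


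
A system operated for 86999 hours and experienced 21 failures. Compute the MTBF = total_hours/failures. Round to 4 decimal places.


total_hours = 86999
failures = 21
MTBF = 86999 / 21
MTBF = 4142.8095

4142.8095


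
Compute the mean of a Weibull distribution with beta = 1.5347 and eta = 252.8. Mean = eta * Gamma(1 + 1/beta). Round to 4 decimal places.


beta = 1.5347, eta = 252.8
1/beta = 0.6516
1 + 1/beta = 1.6516
Gamma(1.6516) = 0.9004
Mean = 252.8 * 0.9004
Mean = 227.6107

227.6107


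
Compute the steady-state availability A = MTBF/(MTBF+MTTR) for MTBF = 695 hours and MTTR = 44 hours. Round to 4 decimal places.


MTBF = 695
MTTR = 44
MTBF + MTTR = 739
A = 695 / 739
A = 0.9405

0.9405


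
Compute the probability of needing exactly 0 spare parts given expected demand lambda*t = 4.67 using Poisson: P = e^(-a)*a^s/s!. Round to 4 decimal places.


a = 4.67, s = 0
e^(-a) = e^(-4.67) = 0.0094
a^s = 4.67^0 = 1.0
s! = 1
P = 0.0094 * 1.0 / 1
P = 0.0094

0.0094


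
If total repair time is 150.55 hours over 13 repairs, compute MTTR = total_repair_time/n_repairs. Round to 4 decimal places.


total_repair_time = 150.55
n_repairs = 13
MTTR = 150.55 / 13
MTTR = 11.5808

11.5808


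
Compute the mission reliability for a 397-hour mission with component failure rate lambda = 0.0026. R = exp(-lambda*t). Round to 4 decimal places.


lambda = 0.0026
mission_time = 397
lambda * t = 0.0026 * 397 = 1.0322
R = exp(-1.0322)
R = 0.3562

0.3562


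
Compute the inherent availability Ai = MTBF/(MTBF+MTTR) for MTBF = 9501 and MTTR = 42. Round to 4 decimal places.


MTBF = 9501
MTTR = 42
MTBF + MTTR = 9543
Ai = 9501 / 9543
Ai = 0.9956

0.9956


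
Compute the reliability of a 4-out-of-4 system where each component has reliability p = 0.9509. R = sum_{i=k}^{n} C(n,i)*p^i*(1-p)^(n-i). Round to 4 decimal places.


k = 4, n = 4, p = 0.9509
i=4: C(4,4)=1 * 0.9509^4 * 0.0491^0 = 0.8176
R = sum of terms = 0.8176

0.8176


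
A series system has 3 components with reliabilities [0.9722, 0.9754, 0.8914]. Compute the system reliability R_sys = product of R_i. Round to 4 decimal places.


Components: [0.9722, 0.9754, 0.8914]
After component 1 (R=0.9722): product = 0.9722
After component 2 (R=0.9754): product = 0.9483
After component 3 (R=0.8914): product = 0.8453
R_sys = 0.8453

0.8453


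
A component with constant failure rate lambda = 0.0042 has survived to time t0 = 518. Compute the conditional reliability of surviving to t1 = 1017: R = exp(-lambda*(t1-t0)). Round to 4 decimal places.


lambda = 0.0042
t0 = 518, t1 = 1017
t1 - t0 = 499
lambda * (t1-t0) = 0.0042 * 499 = 2.0958
R = exp(-2.0958)
R = 0.123

0.123


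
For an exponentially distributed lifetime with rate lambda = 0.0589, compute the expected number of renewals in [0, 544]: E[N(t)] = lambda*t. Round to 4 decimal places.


lambda = 0.0589
t = 544
E[N(t)] = lambda * t
E[N(t)] = 0.0589 * 544
E[N(t)] = 32.0416

32.0416


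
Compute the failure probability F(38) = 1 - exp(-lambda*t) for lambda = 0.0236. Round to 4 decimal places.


lambda = 0.0236, t = 38
lambda * t = 0.8968
exp(-0.8968) = 0.4079
F(t) = 1 - 0.4079
F(t) = 0.5921

0.5921


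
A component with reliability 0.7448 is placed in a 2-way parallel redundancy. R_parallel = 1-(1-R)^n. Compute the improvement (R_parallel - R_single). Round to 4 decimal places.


R_single = 0.7448, n = 2
1 - R_single = 0.2552
(1 - R_single)^n = 0.2552^2 = 0.0651
R_parallel = 1 - 0.0651 = 0.9349
Improvement = 0.9349 - 0.7448
Improvement = 0.1901

0.1901


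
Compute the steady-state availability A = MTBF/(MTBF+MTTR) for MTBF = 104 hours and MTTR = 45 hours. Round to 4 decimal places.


MTBF = 104
MTTR = 45
MTBF + MTTR = 149
A = 104 / 149
A = 0.698

0.698


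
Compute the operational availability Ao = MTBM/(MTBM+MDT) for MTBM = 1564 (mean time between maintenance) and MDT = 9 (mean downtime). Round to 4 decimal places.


MTBM = 1564
MDT = 9
MTBM + MDT = 1573
Ao = 1564 / 1573
Ao = 0.9943

0.9943


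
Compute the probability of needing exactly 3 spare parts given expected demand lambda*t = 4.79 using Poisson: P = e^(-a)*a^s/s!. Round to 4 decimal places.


a = 4.79, s = 3
e^(-a) = e^(-4.79) = 0.0083
a^s = 4.79^3 = 109.9022
s! = 6
P = 0.0083 * 109.9022 / 6
P = 0.1523

0.1523


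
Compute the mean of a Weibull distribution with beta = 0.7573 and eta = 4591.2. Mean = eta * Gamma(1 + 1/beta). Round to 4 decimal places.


beta = 0.7573, eta = 4591.2
1/beta = 1.3205
1 + 1/beta = 2.3205
Gamma(2.3205) = 1.1813
Mean = 4591.2 * 1.1813
Mean = 5423.4572

5423.4572


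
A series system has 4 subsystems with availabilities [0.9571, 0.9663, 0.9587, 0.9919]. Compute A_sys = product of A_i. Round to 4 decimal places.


Subsystems: [0.9571, 0.9663, 0.9587, 0.9919]
After subsystem 1 (A=0.9571): product = 0.9571
After subsystem 2 (A=0.9663): product = 0.9248
After subsystem 3 (A=0.9587): product = 0.8866
After subsystem 4 (A=0.9919): product = 0.8795
A_sys = 0.8795

0.8795


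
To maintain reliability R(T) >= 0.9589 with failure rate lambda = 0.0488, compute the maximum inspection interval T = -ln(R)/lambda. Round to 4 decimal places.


R_target = 0.9589
lambda = 0.0488
-ln(0.9589) = 0.042
T = 0.042 / 0.0488
T = 0.86

0.86


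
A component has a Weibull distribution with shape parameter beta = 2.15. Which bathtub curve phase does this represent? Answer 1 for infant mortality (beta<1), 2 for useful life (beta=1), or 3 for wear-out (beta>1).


beta = 2.15
Compare beta to 1:
beta < 1 => infant mortality (phase 1)
beta = 1 => useful life (phase 2)
beta > 1 => wear-out (phase 3)
Since beta = 2.15, this is wear-out (increasing failure rate)
Phase = 3

3


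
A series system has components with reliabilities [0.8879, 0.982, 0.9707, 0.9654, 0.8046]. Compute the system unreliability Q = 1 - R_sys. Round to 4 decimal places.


Components: [0.8879, 0.982, 0.9707, 0.9654, 0.8046]
After component 1: product = 0.8879
After component 2: product = 0.8719
After component 3: product = 0.8464
After component 4: product = 0.8171
After component 5: product = 0.6574
R_sys = 0.6574
Q = 1 - 0.6574 = 0.3426

0.3426


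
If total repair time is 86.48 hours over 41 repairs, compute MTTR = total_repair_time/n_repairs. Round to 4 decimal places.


total_repair_time = 86.48
n_repairs = 41
MTTR = 86.48 / 41
MTTR = 2.1093

2.1093


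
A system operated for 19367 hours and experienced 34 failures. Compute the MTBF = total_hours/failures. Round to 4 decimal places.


total_hours = 19367
failures = 34
MTBF = 19367 / 34
MTBF = 569.6176

569.6176


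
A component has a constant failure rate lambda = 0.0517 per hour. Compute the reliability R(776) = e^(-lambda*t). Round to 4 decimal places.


lambda = 0.0517
t = 776
lambda * t = 40.1192
R(t) = e^(-40.1192)
R(t) = 0.0

0.0


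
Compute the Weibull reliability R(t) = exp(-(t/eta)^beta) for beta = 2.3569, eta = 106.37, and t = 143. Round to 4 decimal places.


beta = 2.3569, eta = 106.37, t = 143
t/eta = 143 / 106.37 = 1.3444
(t/eta)^beta = 1.3444^2.3569 = 2.0086
R(t) = exp(-2.0086)
R(t) = 0.1342

0.1342


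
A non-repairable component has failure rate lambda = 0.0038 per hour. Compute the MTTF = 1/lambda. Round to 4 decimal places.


lambda = 0.0038
MTTF = 1 / 0.0038
MTTF = 263.1579

263.1579


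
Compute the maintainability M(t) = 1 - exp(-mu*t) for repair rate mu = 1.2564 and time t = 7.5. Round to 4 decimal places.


mu = 1.2564, t = 7.5
mu * t = 1.2564 * 7.5 = 9.423
exp(-9.423) = 0.0001
M(t) = 1 - 0.0001
M(t) = 0.9999

0.9999


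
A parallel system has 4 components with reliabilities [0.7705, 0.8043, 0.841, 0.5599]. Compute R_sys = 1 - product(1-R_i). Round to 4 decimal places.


Components: [0.7705, 0.8043, 0.841, 0.5599]
(1 - 0.7705) = 0.2295, running product = 0.2295
(1 - 0.8043) = 0.1957, running product = 0.0449
(1 - 0.841) = 0.159, running product = 0.0071
(1 - 0.5599) = 0.4401, running product = 0.0031
Product of (1-R_i) = 0.0031
R_sys = 1 - 0.0031 = 0.9969

0.9969


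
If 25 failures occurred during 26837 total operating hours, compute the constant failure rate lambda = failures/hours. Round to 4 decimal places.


failures = 25
total_hours = 26837
lambda = 25 / 26837
lambda = 0.0009

0.0009


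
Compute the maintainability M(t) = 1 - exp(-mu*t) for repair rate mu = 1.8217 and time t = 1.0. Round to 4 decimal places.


mu = 1.8217, t = 1.0
mu * t = 1.8217 * 1.0 = 1.8217
exp(-1.8217) = 0.1618
M(t) = 1 - 0.1618
M(t) = 0.8382

0.8382


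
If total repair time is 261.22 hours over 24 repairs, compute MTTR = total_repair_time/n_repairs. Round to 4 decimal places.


total_repair_time = 261.22
n_repairs = 24
MTTR = 261.22 / 24
MTTR = 10.8842

10.8842


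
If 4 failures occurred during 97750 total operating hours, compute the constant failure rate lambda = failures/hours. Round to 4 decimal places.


failures = 4
total_hours = 97750
lambda = 4 / 97750
lambda = 0.0

0.0


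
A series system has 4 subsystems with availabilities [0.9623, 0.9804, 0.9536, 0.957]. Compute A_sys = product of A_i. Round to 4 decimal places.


Subsystems: [0.9623, 0.9804, 0.9536, 0.957]
After subsystem 1 (A=0.9623): product = 0.9623
After subsystem 2 (A=0.9804): product = 0.9434
After subsystem 3 (A=0.9536): product = 0.8997
After subsystem 4 (A=0.957): product = 0.861
A_sys = 0.861

0.861


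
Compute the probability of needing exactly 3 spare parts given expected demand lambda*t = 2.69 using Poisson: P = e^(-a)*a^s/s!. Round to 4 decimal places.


a = 2.69, s = 3
e^(-a) = e^(-2.69) = 0.0679
a^s = 2.69^3 = 19.4651
s! = 6
P = 0.0679 * 19.4651 / 6
P = 0.2202

0.2202


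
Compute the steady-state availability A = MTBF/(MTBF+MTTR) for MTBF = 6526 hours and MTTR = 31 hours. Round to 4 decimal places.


MTBF = 6526
MTTR = 31
MTBF + MTTR = 6557
A = 6526 / 6557
A = 0.9953

0.9953


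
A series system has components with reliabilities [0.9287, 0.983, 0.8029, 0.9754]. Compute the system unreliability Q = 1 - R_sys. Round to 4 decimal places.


Components: [0.9287, 0.983, 0.8029, 0.9754]
After component 1: product = 0.9287
After component 2: product = 0.9129
After component 3: product = 0.733
After component 4: product = 0.7149
R_sys = 0.7149
Q = 1 - 0.7149 = 0.2851

0.2851


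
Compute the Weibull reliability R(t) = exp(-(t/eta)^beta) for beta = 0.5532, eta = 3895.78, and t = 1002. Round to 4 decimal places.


beta = 0.5532, eta = 3895.78, t = 1002
t/eta = 1002 / 3895.78 = 0.2572
(t/eta)^beta = 0.2572^0.5532 = 0.4718
R(t) = exp(-0.4718)
R(t) = 0.6239

0.6239


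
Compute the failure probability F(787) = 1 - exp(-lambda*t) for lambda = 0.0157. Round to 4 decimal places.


lambda = 0.0157, t = 787
lambda * t = 12.3559
exp(-12.3559) = 0.0
F(t) = 1 - 0.0
F(t) = 1.0

1.0


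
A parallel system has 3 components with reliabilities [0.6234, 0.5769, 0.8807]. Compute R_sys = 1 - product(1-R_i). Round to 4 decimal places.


Components: [0.6234, 0.5769, 0.8807]
(1 - 0.6234) = 0.3766, running product = 0.3766
(1 - 0.5769) = 0.4231, running product = 0.1593
(1 - 0.8807) = 0.1193, running product = 0.019
Product of (1-R_i) = 0.019
R_sys = 1 - 0.019 = 0.981

0.981


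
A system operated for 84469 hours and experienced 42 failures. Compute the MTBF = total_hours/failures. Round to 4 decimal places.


total_hours = 84469
failures = 42
MTBF = 84469 / 42
MTBF = 2011.1667

2011.1667


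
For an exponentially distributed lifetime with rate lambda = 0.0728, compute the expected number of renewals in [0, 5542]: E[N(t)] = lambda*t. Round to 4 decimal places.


lambda = 0.0728
t = 5542
E[N(t)] = lambda * t
E[N(t)] = 0.0728 * 5542
E[N(t)] = 403.4576

403.4576


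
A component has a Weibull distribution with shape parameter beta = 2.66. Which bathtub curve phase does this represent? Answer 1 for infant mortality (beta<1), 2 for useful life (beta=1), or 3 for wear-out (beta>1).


beta = 2.66
Compare beta to 1:
beta < 1 => infant mortality (phase 1)
beta = 1 => useful life (phase 2)
beta > 1 => wear-out (phase 3)
Since beta = 2.66, this is wear-out (increasing failure rate)
Phase = 3

3


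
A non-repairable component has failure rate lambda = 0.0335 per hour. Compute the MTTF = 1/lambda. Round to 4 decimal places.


lambda = 0.0335
MTTF = 1 / 0.0335
MTTF = 29.8507

29.8507


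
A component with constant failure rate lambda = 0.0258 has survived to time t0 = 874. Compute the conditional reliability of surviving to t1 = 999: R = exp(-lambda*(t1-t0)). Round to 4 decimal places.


lambda = 0.0258
t0 = 874, t1 = 999
t1 - t0 = 125
lambda * (t1-t0) = 0.0258 * 125 = 3.225
R = exp(-3.225)
R = 0.0398

0.0398


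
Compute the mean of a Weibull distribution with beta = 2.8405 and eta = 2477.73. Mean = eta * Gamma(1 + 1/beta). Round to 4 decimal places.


beta = 2.8405, eta = 2477.73
1/beta = 0.3521
1 + 1/beta = 1.3521
Gamma(1.3521) = 0.8909
Mean = 2477.73 * 0.8909
Mean = 2207.5219

2207.5219


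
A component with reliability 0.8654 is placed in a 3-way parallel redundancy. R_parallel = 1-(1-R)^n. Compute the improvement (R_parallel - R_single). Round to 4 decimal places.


R_single = 0.8654, n = 3
1 - R_single = 0.1346
(1 - R_single)^n = 0.1346^3 = 0.0024
R_parallel = 1 - 0.0024 = 0.9976
Improvement = 0.9976 - 0.8654
Improvement = 0.1322

0.1322


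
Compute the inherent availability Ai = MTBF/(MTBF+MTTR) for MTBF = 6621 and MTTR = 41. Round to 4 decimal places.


MTBF = 6621
MTTR = 41
MTBF + MTTR = 6662
Ai = 6621 / 6662
Ai = 0.9938

0.9938


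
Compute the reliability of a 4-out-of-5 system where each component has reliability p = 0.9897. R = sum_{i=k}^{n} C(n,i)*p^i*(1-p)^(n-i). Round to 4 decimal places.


k = 4, n = 5, p = 0.9897
i=4: C(5,4)=5 * 0.9897^4 * 0.0103^1 = 0.0494
i=5: C(5,5)=1 * 0.9897^5 * 0.0103^0 = 0.9496
R = sum of terms = 0.999

0.999


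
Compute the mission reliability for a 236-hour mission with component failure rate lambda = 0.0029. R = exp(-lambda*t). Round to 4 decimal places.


lambda = 0.0029
mission_time = 236
lambda * t = 0.0029 * 236 = 0.6844
R = exp(-0.6844)
R = 0.5044

0.5044


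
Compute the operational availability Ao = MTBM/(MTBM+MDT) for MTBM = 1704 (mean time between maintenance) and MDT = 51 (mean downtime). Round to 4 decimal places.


MTBM = 1704
MDT = 51
MTBM + MDT = 1755
Ao = 1704 / 1755
Ao = 0.9709

0.9709


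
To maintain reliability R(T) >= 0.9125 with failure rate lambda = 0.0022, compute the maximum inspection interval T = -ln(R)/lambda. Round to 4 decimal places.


R_target = 0.9125
lambda = 0.0022
-ln(0.9125) = 0.0916
T = 0.0916 / 0.0022
T = 41.6215

41.6215


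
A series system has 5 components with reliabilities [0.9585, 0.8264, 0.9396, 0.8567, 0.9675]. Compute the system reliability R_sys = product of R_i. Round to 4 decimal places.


Components: [0.9585, 0.8264, 0.9396, 0.8567, 0.9675]
After component 1 (R=0.9585): product = 0.9585
After component 2 (R=0.8264): product = 0.7921
After component 3 (R=0.9396): product = 0.7443
After component 4 (R=0.8567): product = 0.6376
After component 5 (R=0.9675): product = 0.6169
R_sys = 0.6169

0.6169


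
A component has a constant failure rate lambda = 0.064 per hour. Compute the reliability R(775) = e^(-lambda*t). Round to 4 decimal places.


lambda = 0.064
t = 775
lambda * t = 49.6
R(t) = e^(-49.6)
R(t) = 0.0

0.0


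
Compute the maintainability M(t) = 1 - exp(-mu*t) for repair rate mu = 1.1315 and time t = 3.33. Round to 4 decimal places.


mu = 1.1315, t = 3.33
mu * t = 1.1315 * 3.33 = 3.7679
exp(-3.7679) = 0.0231
M(t) = 1 - 0.0231
M(t) = 0.9769

0.9769


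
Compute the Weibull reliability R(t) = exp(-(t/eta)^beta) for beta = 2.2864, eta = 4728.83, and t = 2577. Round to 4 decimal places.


beta = 2.2864, eta = 4728.83, t = 2577
t/eta = 2577 / 4728.83 = 0.545
(t/eta)^beta = 0.545^2.2864 = 0.2496
R(t) = exp(-0.2496)
R(t) = 0.7791

0.7791


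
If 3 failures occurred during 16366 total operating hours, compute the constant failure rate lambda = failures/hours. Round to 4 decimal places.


failures = 3
total_hours = 16366
lambda = 3 / 16366
lambda = 0.0002

0.0002


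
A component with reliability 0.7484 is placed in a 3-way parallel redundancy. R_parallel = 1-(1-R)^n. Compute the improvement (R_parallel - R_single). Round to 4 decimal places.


R_single = 0.7484, n = 3
1 - R_single = 0.2516
(1 - R_single)^n = 0.2516^3 = 0.0159
R_parallel = 1 - 0.0159 = 0.9841
Improvement = 0.9841 - 0.7484
Improvement = 0.2357

0.2357


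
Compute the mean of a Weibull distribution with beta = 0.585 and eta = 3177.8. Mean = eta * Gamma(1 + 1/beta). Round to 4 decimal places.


beta = 0.585, eta = 3177.8
1/beta = 1.7094
1 + 1/beta = 2.7094
Gamma(2.7094) = 1.5563
Mean = 3177.8 * 1.5563
Mean = 4945.7101

4945.7101


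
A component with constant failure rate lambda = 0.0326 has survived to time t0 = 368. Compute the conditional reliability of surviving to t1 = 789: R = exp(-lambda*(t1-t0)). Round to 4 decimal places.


lambda = 0.0326
t0 = 368, t1 = 789
t1 - t0 = 421
lambda * (t1-t0) = 0.0326 * 421 = 13.7246
R = exp(-13.7246)
R = 0.0

0.0


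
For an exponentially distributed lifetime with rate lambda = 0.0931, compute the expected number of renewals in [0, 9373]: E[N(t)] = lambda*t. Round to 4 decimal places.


lambda = 0.0931
t = 9373
E[N(t)] = lambda * t
E[N(t)] = 0.0931 * 9373
E[N(t)] = 872.6263

872.6263


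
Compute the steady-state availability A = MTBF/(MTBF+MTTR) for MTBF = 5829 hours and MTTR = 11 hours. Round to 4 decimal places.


MTBF = 5829
MTTR = 11
MTBF + MTTR = 5840
A = 5829 / 5840
A = 0.9981

0.9981


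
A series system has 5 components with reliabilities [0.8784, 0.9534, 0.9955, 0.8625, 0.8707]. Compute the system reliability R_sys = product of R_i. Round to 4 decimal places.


Components: [0.8784, 0.9534, 0.9955, 0.8625, 0.8707]
After component 1 (R=0.8784): product = 0.8784
After component 2 (R=0.9534): product = 0.8375
After component 3 (R=0.9955): product = 0.8337
After component 4 (R=0.8625): product = 0.7191
After component 5 (R=0.8707): product = 0.6261
R_sys = 0.6261

0.6261


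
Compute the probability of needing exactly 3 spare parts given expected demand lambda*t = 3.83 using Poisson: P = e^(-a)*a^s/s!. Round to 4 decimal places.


a = 3.83, s = 3
e^(-a) = e^(-3.83) = 0.0217
a^s = 3.83^3 = 56.1819
s! = 6
P = 0.0217 * 56.1819 / 6
P = 0.2033

0.2033


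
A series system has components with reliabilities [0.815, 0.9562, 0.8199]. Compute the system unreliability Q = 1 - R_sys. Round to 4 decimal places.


Components: [0.815, 0.9562, 0.8199]
After component 1: product = 0.815
After component 2: product = 0.7793
After component 3: product = 0.639
R_sys = 0.639
Q = 1 - 0.639 = 0.361

0.361


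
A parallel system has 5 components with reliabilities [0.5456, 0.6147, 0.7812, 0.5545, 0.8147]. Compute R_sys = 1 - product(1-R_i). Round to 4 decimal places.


Components: [0.5456, 0.6147, 0.7812, 0.5545, 0.8147]
(1 - 0.5456) = 0.4544, running product = 0.4544
(1 - 0.6147) = 0.3853, running product = 0.1751
(1 - 0.7812) = 0.2188, running product = 0.0383
(1 - 0.5545) = 0.4455, running product = 0.0171
(1 - 0.8147) = 0.1853, running product = 0.0032
Product of (1-R_i) = 0.0032
R_sys = 1 - 0.0032 = 0.9968

0.9968


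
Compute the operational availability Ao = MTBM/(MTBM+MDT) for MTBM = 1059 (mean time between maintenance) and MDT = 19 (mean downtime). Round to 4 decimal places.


MTBM = 1059
MDT = 19
MTBM + MDT = 1078
Ao = 1059 / 1078
Ao = 0.9824

0.9824


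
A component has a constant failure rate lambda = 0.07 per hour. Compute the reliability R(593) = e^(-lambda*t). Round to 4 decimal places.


lambda = 0.07
t = 593
lambda * t = 41.51
R(t) = e^(-41.51)
R(t) = 0.0

0.0


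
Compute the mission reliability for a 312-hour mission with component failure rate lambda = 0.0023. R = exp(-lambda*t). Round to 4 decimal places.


lambda = 0.0023
mission_time = 312
lambda * t = 0.0023 * 312 = 0.7176
R = exp(-0.7176)
R = 0.4879

0.4879


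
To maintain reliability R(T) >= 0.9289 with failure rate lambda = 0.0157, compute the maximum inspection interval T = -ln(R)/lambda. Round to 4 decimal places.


R_target = 0.9289
lambda = 0.0157
-ln(0.9289) = 0.0738
T = 0.0738 / 0.0157
T = 4.6977

4.6977


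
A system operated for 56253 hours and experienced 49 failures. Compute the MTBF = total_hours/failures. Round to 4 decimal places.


total_hours = 56253
failures = 49
MTBF = 56253 / 49
MTBF = 1148.0204

1148.0204


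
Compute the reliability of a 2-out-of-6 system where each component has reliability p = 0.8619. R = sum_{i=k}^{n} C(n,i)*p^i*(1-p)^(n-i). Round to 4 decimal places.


k = 2, n = 6, p = 0.8619
i=2: C(6,2)=15 * 0.8619^2 * 0.1381^4 = 0.0041
i=3: C(6,3)=20 * 0.8619^3 * 0.1381^3 = 0.0337
i=4: C(6,4)=15 * 0.8619^4 * 0.1381^2 = 0.1579
i=5: C(6,5)=6 * 0.8619^5 * 0.1381^1 = 0.3941
i=6: C(6,6)=1 * 0.8619^6 * 0.1381^0 = 0.41
R = sum of terms = 0.9997

0.9997


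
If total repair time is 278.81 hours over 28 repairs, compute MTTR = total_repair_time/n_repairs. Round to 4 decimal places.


total_repair_time = 278.81
n_repairs = 28
MTTR = 278.81 / 28
MTTR = 9.9575

9.9575


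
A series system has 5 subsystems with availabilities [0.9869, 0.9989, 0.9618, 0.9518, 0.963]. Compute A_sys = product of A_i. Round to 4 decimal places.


Subsystems: [0.9869, 0.9989, 0.9618, 0.9518, 0.963]
After subsystem 1 (A=0.9869): product = 0.9869
After subsystem 2 (A=0.9989): product = 0.9858
After subsystem 3 (A=0.9618): product = 0.9482
After subsystem 4 (A=0.9518): product = 0.9025
After subsystem 5 (A=0.963): product = 0.8691
A_sys = 0.8691

0.8691


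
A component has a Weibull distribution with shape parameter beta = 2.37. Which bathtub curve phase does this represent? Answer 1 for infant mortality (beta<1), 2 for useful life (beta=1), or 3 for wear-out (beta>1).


beta = 2.37
Compare beta to 1:
beta < 1 => infant mortality (phase 1)
beta = 1 => useful life (phase 2)
beta > 1 => wear-out (phase 3)
Since beta = 2.37, this is wear-out (increasing failure rate)
Phase = 3

3


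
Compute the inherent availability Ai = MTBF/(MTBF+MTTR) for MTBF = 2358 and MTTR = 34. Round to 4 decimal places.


MTBF = 2358
MTTR = 34
MTBF + MTTR = 2392
Ai = 2358 / 2392
Ai = 0.9858

0.9858


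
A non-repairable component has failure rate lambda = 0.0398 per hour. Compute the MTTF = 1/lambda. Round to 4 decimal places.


lambda = 0.0398
MTTF = 1 / 0.0398
MTTF = 25.1256

25.1256


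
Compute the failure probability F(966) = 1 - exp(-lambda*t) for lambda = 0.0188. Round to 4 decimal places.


lambda = 0.0188, t = 966
lambda * t = 18.1608
exp(-18.1608) = 0.0
F(t) = 1 - 0.0
F(t) = 1.0

1.0


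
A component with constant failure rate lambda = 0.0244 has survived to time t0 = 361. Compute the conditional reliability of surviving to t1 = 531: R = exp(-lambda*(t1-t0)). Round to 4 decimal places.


lambda = 0.0244
t0 = 361, t1 = 531
t1 - t0 = 170
lambda * (t1-t0) = 0.0244 * 170 = 4.148
R = exp(-4.148)
R = 0.0158

0.0158


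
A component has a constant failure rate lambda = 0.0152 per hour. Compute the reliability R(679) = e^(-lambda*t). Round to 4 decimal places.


lambda = 0.0152
t = 679
lambda * t = 10.3208
R(t) = e^(-10.3208)
R(t) = 0.0

0.0


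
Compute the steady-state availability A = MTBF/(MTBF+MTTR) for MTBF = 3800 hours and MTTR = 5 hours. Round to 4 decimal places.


MTBF = 3800
MTTR = 5
MTBF + MTTR = 3805
A = 3800 / 3805
A = 0.9987

0.9987


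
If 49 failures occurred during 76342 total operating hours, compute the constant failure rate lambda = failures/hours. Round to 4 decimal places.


failures = 49
total_hours = 76342
lambda = 49 / 76342
lambda = 0.0006

0.0006


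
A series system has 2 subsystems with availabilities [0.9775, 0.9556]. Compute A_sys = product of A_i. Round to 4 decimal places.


Subsystems: [0.9775, 0.9556]
After subsystem 1 (A=0.9775): product = 0.9775
After subsystem 2 (A=0.9556): product = 0.9341
A_sys = 0.9341

0.9341


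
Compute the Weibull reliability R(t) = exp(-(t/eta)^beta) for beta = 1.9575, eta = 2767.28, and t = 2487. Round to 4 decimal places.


beta = 1.9575, eta = 2767.28, t = 2487
t/eta = 2487 / 2767.28 = 0.8987
(t/eta)^beta = 0.8987^1.9575 = 0.8114
R(t) = exp(-0.8114)
R(t) = 0.4443

0.4443


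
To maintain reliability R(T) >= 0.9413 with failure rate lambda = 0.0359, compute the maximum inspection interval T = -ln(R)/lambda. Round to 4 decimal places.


R_target = 0.9413
lambda = 0.0359
-ln(0.9413) = 0.0605
T = 0.0605 / 0.0359
T = 1.6851

1.6851


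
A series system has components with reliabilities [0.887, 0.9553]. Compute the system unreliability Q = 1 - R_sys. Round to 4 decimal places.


Components: [0.887, 0.9553]
After component 1: product = 0.887
After component 2: product = 0.8474
R_sys = 0.8474
Q = 1 - 0.8474 = 0.1526

0.1526


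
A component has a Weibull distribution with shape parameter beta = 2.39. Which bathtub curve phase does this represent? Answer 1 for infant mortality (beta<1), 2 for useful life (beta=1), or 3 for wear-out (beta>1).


beta = 2.39
Compare beta to 1:
beta < 1 => infant mortality (phase 1)
beta = 1 => useful life (phase 2)
beta > 1 => wear-out (phase 3)
Since beta = 2.39, this is wear-out (increasing failure rate)
Phase = 3

3


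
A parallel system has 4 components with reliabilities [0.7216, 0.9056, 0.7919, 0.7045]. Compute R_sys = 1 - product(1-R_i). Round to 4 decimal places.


Components: [0.7216, 0.9056, 0.7919, 0.7045]
(1 - 0.7216) = 0.2784, running product = 0.2784
(1 - 0.9056) = 0.0944, running product = 0.0263
(1 - 0.7919) = 0.2081, running product = 0.0055
(1 - 0.7045) = 0.2955, running product = 0.0016
Product of (1-R_i) = 0.0016
R_sys = 1 - 0.0016 = 0.9984

0.9984


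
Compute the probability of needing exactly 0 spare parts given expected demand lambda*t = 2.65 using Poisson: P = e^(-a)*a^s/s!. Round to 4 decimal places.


a = 2.65, s = 0
e^(-a) = e^(-2.65) = 0.0707
a^s = 2.65^0 = 1.0
s! = 1
P = 0.0707 * 1.0 / 1
P = 0.0707

0.0707


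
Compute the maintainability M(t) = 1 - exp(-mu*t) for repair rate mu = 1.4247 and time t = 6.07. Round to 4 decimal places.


mu = 1.4247, t = 6.07
mu * t = 1.4247 * 6.07 = 8.6479
exp(-8.6479) = 0.0002
M(t) = 1 - 0.0002
M(t) = 0.9998

0.9998


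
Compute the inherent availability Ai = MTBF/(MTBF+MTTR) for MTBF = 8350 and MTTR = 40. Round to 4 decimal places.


MTBF = 8350
MTTR = 40
MTBF + MTTR = 8390
Ai = 8350 / 8390
Ai = 0.9952

0.9952


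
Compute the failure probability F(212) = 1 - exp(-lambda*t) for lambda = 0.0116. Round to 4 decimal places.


lambda = 0.0116, t = 212
lambda * t = 2.4592
exp(-2.4592) = 0.0855
F(t) = 1 - 0.0855
F(t) = 0.9145

0.9145


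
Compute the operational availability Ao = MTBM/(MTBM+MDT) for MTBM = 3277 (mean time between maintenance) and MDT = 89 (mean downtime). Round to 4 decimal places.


MTBM = 3277
MDT = 89
MTBM + MDT = 3366
Ao = 3277 / 3366
Ao = 0.9736

0.9736


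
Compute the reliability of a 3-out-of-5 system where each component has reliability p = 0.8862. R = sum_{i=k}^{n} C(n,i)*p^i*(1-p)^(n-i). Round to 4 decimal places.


k = 3, n = 5, p = 0.8862
i=3: C(5,3)=10 * 0.8862^3 * 0.1138^2 = 0.0901
i=4: C(5,4)=5 * 0.8862^4 * 0.1138^1 = 0.3509
i=5: C(5,5)=1 * 0.8862^5 * 0.1138^0 = 0.5466
R = sum of terms = 0.9877

0.9877


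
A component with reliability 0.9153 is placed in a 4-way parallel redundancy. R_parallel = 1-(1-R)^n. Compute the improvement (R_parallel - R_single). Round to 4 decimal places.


R_single = 0.9153, n = 4
1 - R_single = 0.0847
(1 - R_single)^n = 0.0847^4 = 0.0001
R_parallel = 1 - 0.0001 = 0.9999
Improvement = 0.9999 - 0.9153
Improvement = 0.0846

0.0846


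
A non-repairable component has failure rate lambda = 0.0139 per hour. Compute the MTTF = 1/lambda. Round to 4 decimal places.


lambda = 0.0139
MTTF = 1 / 0.0139
MTTF = 71.9424

71.9424


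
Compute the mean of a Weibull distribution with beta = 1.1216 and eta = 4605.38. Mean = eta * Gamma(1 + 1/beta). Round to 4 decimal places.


beta = 1.1216, eta = 4605.38
1/beta = 0.8916
1 + 1/beta = 1.8916
Gamma(1.8916) = 0.9589
Mean = 4605.38 * 0.9589
Mean = 4416.1465

4416.1465


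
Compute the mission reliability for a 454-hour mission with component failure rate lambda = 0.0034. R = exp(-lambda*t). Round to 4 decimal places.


lambda = 0.0034
mission_time = 454
lambda * t = 0.0034 * 454 = 1.5436
R = exp(-1.5436)
R = 0.2136

0.2136


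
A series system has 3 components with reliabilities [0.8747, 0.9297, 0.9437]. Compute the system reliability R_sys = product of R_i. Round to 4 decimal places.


Components: [0.8747, 0.9297, 0.9437]
After component 1 (R=0.8747): product = 0.8747
After component 2 (R=0.9297): product = 0.8132
After component 3 (R=0.9437): product = 0.7674
R_sys = 0.7674

0.7674


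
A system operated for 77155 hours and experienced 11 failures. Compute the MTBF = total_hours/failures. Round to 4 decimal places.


total_hours = 77155
failures = 11
MTBF = 77155 / 11
MTBF = 7014.0909

7014.0909


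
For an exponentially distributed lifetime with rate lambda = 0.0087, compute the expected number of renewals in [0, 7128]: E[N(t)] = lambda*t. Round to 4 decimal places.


lambda = 0.0087
t = 7128
E[N(t)] = lambda * t
E[N(t)] = 0.0087 * 7128
E[N(t)] = 62.0136

62.0136


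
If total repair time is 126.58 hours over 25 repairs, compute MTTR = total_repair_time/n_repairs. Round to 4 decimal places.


total_repair_time = 126.58
n_repairs = 25
MTTR = 126.58 / 25
MTTR = 5.0632

5.0632


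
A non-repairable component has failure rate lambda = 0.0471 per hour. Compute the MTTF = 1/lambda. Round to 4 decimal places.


lambda = 0.0471
MTTF = 1 / 0.0471
MTTF = 21.2314

21.2314


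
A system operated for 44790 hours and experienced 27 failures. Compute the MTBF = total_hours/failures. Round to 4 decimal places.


total_hours = 44790
failures = 27
MTBF = 44790 / 27
MTBF = 1658.8889

1658.8889


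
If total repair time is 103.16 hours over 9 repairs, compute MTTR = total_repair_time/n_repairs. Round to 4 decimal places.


total_repair_time = 103.16
n_repairs = 9
MTTR = 103.16 / 9
MTTR = 11.4622

11.4622


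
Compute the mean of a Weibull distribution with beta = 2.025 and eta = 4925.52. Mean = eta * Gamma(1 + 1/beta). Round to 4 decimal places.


beta = 2.025, eta = 4925.52
1/beta = 0.4938
1 + 1/beta = 1.4938
Gamma(1.4938) = 0.886
Mean = 4925.52 * 0.886
Mean = 4364.2232

4364.2232


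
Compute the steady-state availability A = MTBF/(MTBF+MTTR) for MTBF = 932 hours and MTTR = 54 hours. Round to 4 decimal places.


MTBF = 932
MTTR = 54
MTBF + MTTR = 986
A = 932 / 986
A = 0.9452

0.9452


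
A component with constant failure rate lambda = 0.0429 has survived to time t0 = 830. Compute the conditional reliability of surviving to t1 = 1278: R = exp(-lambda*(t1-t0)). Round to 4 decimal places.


lambda = 0.0429
t0 = 830, t1 = 1278
t1 - t0 = 448
lambda * (t1-t0) = 0.0429 * 448 = 19.2192
R = exp(-19.2192)
R = 0.0

0.0


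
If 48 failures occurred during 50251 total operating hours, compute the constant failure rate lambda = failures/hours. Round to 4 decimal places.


failures = 48
total_hours = 50251
lambda = 48 / 50251
lambda = 0.001

0.001


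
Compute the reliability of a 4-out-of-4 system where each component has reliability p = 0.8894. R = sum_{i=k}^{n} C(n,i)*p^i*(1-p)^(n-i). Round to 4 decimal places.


k = 4, n = 4, p = 0.8894
i=4: C(4,4)=1 * 0.8894^4 * 0.1106^0 = 0.6257
R = sum of terms = 0.6257

0.6257


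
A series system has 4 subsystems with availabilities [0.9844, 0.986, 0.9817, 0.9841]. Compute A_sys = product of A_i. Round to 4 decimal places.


Subsystems: [0.9844, 0.986, 0.9817, 0.9841]
After subsystem 1 (A=0.9844): product = 0.9844
After subsystem 2 (A=0.986): product = 0.9706
After subsystem 3 (A=0.9817): product = 0.9529
After subsystem 4 (A=0.9841): product = 0.9377
A_sys = 0.9377

0.9377
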